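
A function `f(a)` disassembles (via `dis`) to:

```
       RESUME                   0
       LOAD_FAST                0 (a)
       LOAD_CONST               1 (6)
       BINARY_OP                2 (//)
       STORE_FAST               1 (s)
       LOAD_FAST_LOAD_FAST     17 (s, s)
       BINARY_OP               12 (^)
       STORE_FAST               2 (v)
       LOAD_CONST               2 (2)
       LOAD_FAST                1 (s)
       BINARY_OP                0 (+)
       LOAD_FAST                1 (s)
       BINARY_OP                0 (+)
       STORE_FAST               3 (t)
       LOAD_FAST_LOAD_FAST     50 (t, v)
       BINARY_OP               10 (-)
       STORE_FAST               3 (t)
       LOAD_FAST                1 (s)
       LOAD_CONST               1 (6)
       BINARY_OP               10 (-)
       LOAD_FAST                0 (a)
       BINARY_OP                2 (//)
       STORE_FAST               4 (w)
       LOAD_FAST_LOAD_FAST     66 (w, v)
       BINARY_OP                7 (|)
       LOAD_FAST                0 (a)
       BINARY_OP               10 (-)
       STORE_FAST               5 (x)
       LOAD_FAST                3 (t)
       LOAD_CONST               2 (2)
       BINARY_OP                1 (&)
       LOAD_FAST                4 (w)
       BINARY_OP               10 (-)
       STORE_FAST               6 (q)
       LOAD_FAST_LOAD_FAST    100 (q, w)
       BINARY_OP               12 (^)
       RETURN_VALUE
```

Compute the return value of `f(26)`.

-4

LOAD_FAST a → push 26. Stack: [26]
LOAD_CONST → push 6. Stack: [26, 6]
BINARY_OP // → 26 // 6 = 4. Stack: [4]
STORE_FAST s → s=4. Stack: []
LOAD_FAST_LOAD_FAST s,s → push 4,4. Stack: [4, 4]
BINARY_OP ^ → 4 ^ 4 = 0. Stack: [0]
STORE_FAST v → v=0. Stack: []
LOAD_CONST → push 2. Stack: [2]
LOAD_FAST s → push 4. Stack: [2, 4]
BINARY_OP + → 2 + 4 = 6. Stack: [6]
LOAD_FAST s → push 4. Stack: [6, 4]
BINARY_OP + → 6 + 4 = 10. Stack: [10]
STORE_FAST t → t=10. Stack: []
LOAD_FAST_LOAD_FAST t,v → push 10,0. Stack: [10, 0]
BINARY_OP - → 10 - 0 = 10. Stack: [10]
STORE_FAST t → t=10. Stack: []
LOAD_FAST s → push 4. Stack: [4]
LOAD_CONST → push 6. Stack: [4, 6]
BINARY_OP - → 4 - 6 = -2. Stack: [-2]
LOAD_FAST a → push 26. Stack: [-2, 26]
BINARY_OP // → -2 // 26 = -1. Stack: [-1]
STORE_FAST w → w=-1. Stack: []
LOAD_FAST_LOAD_FAST w,v → push -1,0. Stack: [-1, 0]
BINARY_OP | → -1 | 0 = -1. Stack: [-1]
LOAD_FAST a → push 26. Stack: [-1, 26]
BINARY_OP - → -1 - 26 = -27. Stack: [-27]
STORE_FAST x → x=-27. Stack: []
LOAD_FAST t → push 10. Stack: [10]
LOAD_CONST → push 2. Stack: [10, 2]
BINARY_OP & → 10 & 2 = 2. Stack: [2]
LOAD_FAST w → push -1. Stack: [2, -1]
BINARY_OP - → 2 - -1 = 3. Stack: [3]
STORE_FAST q → q=3. Stack: []
LOAD_FAST_LOAD_FAST q,w → push 3,-1. Stack: [3, -1]
BINARY_OP ^ → 3 ^ -1 = -4. Stack: [-4]
RETURN_VALUE → return -4.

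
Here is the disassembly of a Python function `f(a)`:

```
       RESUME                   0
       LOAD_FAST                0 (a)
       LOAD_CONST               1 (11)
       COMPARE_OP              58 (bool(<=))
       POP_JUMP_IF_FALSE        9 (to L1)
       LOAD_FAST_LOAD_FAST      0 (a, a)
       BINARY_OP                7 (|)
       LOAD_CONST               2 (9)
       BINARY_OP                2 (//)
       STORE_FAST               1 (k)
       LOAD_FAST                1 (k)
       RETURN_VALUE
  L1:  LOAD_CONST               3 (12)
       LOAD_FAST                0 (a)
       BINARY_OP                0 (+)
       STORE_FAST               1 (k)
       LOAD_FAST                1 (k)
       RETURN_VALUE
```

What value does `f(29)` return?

LOAD_FAST a → push 29. Stack: [29]
LOAD_CONST → push 11. Stack: [29, 11]
COMPARE_OP bool(<=) → 29 vs 11 = False. Stack: [False]
POP_JUMP_IF_FALSE → pop False; jump. Stack: []
LOAD_CONST → push 12. Stack: [12]
LOAD_FAST a → push 29. Stack: [12, 29]
BINARY_OP + → 12 + 29 = 41. Stack: [41]
STORE_FAST k → k=41. Stack: []
LOAD_FAST k → push 41. Stack: [41]
RETURN_VALUE → return 41.

41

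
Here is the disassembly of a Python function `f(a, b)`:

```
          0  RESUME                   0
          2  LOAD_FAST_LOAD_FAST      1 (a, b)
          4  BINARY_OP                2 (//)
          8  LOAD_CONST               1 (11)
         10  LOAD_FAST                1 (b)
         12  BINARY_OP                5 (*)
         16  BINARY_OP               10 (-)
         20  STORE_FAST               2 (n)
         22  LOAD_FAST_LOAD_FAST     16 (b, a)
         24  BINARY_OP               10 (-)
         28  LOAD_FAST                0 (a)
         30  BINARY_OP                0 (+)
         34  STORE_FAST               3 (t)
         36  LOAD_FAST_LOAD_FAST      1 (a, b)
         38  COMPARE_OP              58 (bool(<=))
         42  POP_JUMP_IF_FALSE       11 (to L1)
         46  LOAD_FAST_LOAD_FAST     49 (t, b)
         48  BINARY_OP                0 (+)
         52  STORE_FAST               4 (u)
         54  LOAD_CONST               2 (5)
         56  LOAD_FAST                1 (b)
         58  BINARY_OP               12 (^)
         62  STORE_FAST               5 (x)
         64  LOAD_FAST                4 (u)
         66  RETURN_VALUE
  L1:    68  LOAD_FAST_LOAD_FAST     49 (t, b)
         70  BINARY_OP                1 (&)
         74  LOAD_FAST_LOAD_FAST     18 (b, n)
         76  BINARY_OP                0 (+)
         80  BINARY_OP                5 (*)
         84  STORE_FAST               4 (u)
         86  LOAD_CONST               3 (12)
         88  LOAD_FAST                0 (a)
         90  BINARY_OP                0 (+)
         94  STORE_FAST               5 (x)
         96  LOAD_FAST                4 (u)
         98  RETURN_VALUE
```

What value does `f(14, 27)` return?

54

LOAD_FAST_LOAD_FAST a,b → push 14,27. Stack: [14, 27]
BINARY_OP // → 14 // 27 = 0. Stack: [0]
LOAD_CONST → push 11. Stack: [0, 11]
LOAD_FAST b → push 27. Stack: [0, 11, 27]
BINARY_OP * → 11 * 27 = 297. Stack: [0, 297]
BINARY_OP - → 0 - 297 = -297. Stack: [-297]
STORE_FAST n → n=-297. Stack: []
LOAD_FAST_LOAD_FAST b,a → push 27,14. Stack: [27, 14]
BINARY_OP - → 27 - 14 = 13. Stack: [13]
LOAD_FAST a → push 14. Stack: [13, 14]
BINARY_OP + → 13 + 14 = 27. Stack: [27]
STORE_FAST t → t=27. Stack: []
LOAD_FAST_LOAD_FAST a,b → push 14,27. Stack: [14, 27]
COMPARE_OP bool(<=) → 14 vs 27 = True. Stack: [True]
POP_JUMP_IF_FALSE → pop True; no jump. Stack: []
LOAD_FAST_LOAD_FAST t,b → push 27,27. Stack: [27, 27]
BINARY_OP + → 27 + 27 = 54. Stack: [54]
STORE_FAST u → u=54. Stack: []
LOAD_CONST → push 5. Stack: [5]
LOAD_FAST b → push 27. Stack: [5, 27]
BINARY_OP ^ → 5 ^ 27 = 30. Stack: [30]
STORE_FAST x → x=30. Stack: []
LOAD_FAST u → push 54. Stack: [54]
RETURN_VALUE → return 54.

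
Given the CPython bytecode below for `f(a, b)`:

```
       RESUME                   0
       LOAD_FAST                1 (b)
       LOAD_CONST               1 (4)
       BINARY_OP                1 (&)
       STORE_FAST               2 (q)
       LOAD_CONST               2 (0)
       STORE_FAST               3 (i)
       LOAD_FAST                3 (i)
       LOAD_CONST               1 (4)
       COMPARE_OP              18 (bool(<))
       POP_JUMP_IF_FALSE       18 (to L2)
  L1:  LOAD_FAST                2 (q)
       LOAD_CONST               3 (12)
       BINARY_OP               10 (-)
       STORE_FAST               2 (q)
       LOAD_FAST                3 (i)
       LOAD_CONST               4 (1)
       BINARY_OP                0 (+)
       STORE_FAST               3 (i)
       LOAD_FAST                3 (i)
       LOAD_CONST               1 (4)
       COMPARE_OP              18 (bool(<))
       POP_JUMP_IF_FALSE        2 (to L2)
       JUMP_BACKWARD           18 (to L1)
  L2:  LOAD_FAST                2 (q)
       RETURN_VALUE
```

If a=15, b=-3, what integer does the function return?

LOAD_FAST b → push -3. Stack: [-3]
LOAD_CONST → push 4. Stack: [-3, 4]
BINARY_OP & → -3 & 4 = 4. Stack: [4]
STORE_FAST q → q=4. Stack: []
LOAD_CONST → push 0. Stack: [0]
STORE_FAST i → i=0. Stack: []
LOAD_FAST i → push 0. Stack: [0]
LOAD_CONST → push 4. Stack: [0, 4]
COMPARE_OP bool(<) → 0 vs 4 = True. Stack: [True]
POP_JUMP_IF_FALSE → pop True; no jump. Stack: []
LOAD_FAST q → push 4. Stack: [4]
LOAD_CONST → push 12. Stack: [4, 12]
BINARY_OP - → 4 - 12 = -8. Stack: [-8]
STORE_FAST q → q=-8. Stack: []
LOAD_FAST i → push 0. Stack: [0]
LOAD_CONST → push 1. Stack: [0, 1]
BINARY_OP + → 0 + 1 = 1. Stack: [1]
STORE_FAST i → i=1. Stack: []
LOAD_FAST i → push 1. Stack: [1]
LOAD_CONST → push 4. Stack: [1, 4]
COMPARE_OP bool(<) → 1 vs 4 = True. Stack: [True]
POP_JUMP_IF_FALSE → pop True; no jump. Stack: []
LOAD_FAST q → push -8. Stack: [-8]
LOAD_CONST → push 12. Stack: [-8, 12]
BINARY_OP - → -8 - 12 = -20. Stack: [-20]
STORE_FAST q → q=-20. Stack: []
LOAD_FAST i → push 1. Stack: [1]
LOAD_CONST → push 1. Stack: [1, 1]
BINARY_OP + → 1 + 1 = 2. Stack: [2]
STORE_FAST i → i=2. Stack: []
LOAD_FAST i → push 2. Stack: [2]
LOAD_CONST → push 4. Stack: [2, 4]
COMPARE_OP bool(<) → 2 vs 4 = True. Stack: [True]
POP_JUMP_IF_FALSE → pop True; no jump. Stack: []
LOAD_FAST q → push -20. Stack: [-20]
LOAD_CONST → push 12. Stack: [-20, 12]
BINARY_OP - → -20 - 12 = -32. Stack: [-32]
STORE_FAST q → q=-32. Stack: []
LOAD_FAST i → push 2. Stack: [2]
LOAD_CONST → push 1. Stack: [2, 1]
BINARY_OP + → 2 + 1 = 3. Stack: [3]
STORE_FAST i → i=3. Stack: []
LOAD_FAST i → push 3. Stack: [3]
LOAD_CONST → push 4. Stack: [3, 4]
COMPARE_OP bool(<) → 3 vs 4 = True. Stack: [True]
POP_JUMP_IF_FALSE → pop True; no jump. Stack: []
LOAD_FAST q → push -32. Stack: [-32]
LOAD_CONST → push 12. Stack: [-32, 12]
BINARY_OP - → -32 - 12 = -44. Stack: [-44]
STORE_FAST q → q=-44. Stack: []
LOAD_FAST i → push 3. Stack: [3]
LOAD_CONST → push 1. Stack: [3, 1]
BINARY_OP + → 3 + 1 = 4. Stack: [4]
STORE_FAST i → i=4. Stack: []
LOAD_FAST i → push 4. Stack: [4]
LOAD_CONST → push 4. Stack: [4, 4]
COMPARE_OP bool(<) → 4 vs 4 = False. Stack: [False]
POP_JUMP_IF_FALSE → pop False; jump. Stack: []
LOAD_FAST q → push -44. Stack: [-44]
RETURN_VALUE → return -44.

-44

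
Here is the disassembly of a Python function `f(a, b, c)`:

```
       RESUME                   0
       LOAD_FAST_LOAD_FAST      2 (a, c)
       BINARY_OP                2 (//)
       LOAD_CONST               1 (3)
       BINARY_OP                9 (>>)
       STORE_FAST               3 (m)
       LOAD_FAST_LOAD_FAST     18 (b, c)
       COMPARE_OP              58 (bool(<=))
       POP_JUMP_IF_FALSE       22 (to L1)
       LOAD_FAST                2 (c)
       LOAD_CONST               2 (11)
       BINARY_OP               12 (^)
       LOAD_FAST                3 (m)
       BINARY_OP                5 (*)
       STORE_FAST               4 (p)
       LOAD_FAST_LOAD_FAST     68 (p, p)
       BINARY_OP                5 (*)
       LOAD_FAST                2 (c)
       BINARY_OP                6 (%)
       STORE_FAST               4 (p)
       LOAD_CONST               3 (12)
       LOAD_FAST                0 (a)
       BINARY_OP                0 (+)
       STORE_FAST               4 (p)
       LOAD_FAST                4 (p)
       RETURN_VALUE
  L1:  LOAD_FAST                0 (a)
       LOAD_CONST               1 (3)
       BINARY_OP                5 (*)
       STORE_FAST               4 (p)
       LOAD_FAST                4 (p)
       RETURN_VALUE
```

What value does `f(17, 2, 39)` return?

LOAD_FAST_LOAD_FAST a,c → push 17,39. Stack: [17, 39]
BINARY_OP // → 17 // 39 = 0. Stack: [0]
LOAD_CONST → push 3. Stack: [0, 3]
BINARY_OP >> → 0 >> 3 = 0. Stack: [0]
STORE_FAST m → m=0. Stack: []
LOAD_FAST_LOAD_FAST b,c → push 2,39. Stack: [2, 39]
COMPARE_OP bool(<=) → 2 vs 39 = True. Stack: [True]
POP_JUMP_IF_FALSE → pop True; no jump. Stack: []
LOAD_FAST c → push 39. Stack: [39]
LOAD_CONST → push 11. Stack: [39, 11]
BINARY_OP ^ → 39 ^ 11 = 44. Stack: [44]
LOAD_FAST m → push 0. Stack: [44, 0]
BINARY_OP * → 44 * 0 = 0. Stack: [0]
STORE_FAST p → p=0. Stack: []
LOAD_FAST_LOAD_FAST p,p → push 0,0. Stack: [0, 0]
BINARY_OP * → 0 * 0 = 0. Stack: [0]
LOAD_FAST c → push 39. Stack: [0, 39]
BINARY_OP % → 0 % 39 = 0. Stack: [0]
STORE_FAST p → p=0. Stack: []
LOAD_CONST → push 12. Stack: [12]
LOAD_FAST a → push 17. Stack: [12, 17]
BINARY_OP + → 12 + 17 = 29. Stack: [29]
STORE_FAST p → p=29. Stack: []
LOAD_FAST p → push 29. Stack: [29]
RETURN_VALUE → return 29.

29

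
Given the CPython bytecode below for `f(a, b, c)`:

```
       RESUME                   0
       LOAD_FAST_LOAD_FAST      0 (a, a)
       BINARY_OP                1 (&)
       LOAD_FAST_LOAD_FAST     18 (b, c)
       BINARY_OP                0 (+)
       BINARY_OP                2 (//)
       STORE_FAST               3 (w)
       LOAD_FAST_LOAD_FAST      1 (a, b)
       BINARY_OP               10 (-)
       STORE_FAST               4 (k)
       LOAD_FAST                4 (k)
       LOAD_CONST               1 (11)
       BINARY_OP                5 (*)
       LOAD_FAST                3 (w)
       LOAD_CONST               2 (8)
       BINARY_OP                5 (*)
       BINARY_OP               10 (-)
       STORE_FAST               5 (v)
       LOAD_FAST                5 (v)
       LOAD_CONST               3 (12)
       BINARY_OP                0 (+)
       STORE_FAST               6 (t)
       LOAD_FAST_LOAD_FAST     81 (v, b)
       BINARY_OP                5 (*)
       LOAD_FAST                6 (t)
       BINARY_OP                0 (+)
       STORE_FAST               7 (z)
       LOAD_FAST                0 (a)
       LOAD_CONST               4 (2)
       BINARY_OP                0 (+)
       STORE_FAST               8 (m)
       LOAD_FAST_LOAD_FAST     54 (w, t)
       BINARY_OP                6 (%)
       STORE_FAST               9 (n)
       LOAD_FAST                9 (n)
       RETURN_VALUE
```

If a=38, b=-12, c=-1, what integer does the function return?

LOAD_FAST_LOAD_FAST a,a → push 38,38. Stack: [38, 38]
BINARY_OP & → 38 & 38 = 38. Stack: [38]
LOAD_FAST_LOAD_FAST b,c → push -12,-1. Stack: [38, -12, -1]
BINARY_OP + → -12 + -1 = -13. Stack: [38, -13]
BINARY_OP // → 38 // -13 = -3. Stack: [-3]
STORE_FAST w → w=-3. Stack: []
LOAD_FAST_LOAD_FAST a,b → push 38,-12. Stack: [38, -12]
BINARY_OP - → 38 - -12 = 50. Stack: [50]
STORE_FAST k → k=50. Stack: []
LOAD_FAST k → push 50. Stack: [50]
LOAD_CONST → push 11. Stack: [50, 11]
BINARY_OP * → 50 * 11 = 550. Stack: [550]
LOAD_FAST w → push -3. Stack: [550, -3]
LOAD_CONST → push 8. Stack: [550, -3, 8]
BINARY_OP * → -3 * 8 = -24. Stack: [550, -24]
BINARY_OP - → 550 - -24 = 574. Stack: [574]
STORE_FAST v → v=574. Stack: []
LOAD_FAST v → push 574. Stack: [574]
LOAD_CONST → push 12. Stack: [574, 12]
BINARY_OP + → 574 + 12 = 586. Stack: [586]
STORE_FAST t → t=586. Stack: []
LOAD_FAST_LOAD_FAST v,b → push 574,-12. Stack: [574, -12]
BINARY_OP * → 574 * -12 = -6888. Stack: [-6888]
LOAD_FAST t → push 586. Stack: [-6888, 586]
BINARY_OP + → -6888 + 586 = -6302. Stack: [-6302]
STORE_FAST z → z=-6302. Stack: []
LOAD_FAST a → push 38. Stack: [38]
LOAD_CONST → push 2. Stack: [38, 2]
BINARY_OP + → 38 + 2 = 40. Stack: [40]
STORE_FAST m → m=40. Stack: []
LOAD_FAST_LOAD_FAST w,t → push -3,586. Stack: [-3, 586]
BINARY_OP % → -3 % 586 = 583. Stack: [583]
STORE_FAST n → n=583. Stack: []
LOAD_FAST n → push 583. Stack: [583]
RETURN_VALUE → return 583.

583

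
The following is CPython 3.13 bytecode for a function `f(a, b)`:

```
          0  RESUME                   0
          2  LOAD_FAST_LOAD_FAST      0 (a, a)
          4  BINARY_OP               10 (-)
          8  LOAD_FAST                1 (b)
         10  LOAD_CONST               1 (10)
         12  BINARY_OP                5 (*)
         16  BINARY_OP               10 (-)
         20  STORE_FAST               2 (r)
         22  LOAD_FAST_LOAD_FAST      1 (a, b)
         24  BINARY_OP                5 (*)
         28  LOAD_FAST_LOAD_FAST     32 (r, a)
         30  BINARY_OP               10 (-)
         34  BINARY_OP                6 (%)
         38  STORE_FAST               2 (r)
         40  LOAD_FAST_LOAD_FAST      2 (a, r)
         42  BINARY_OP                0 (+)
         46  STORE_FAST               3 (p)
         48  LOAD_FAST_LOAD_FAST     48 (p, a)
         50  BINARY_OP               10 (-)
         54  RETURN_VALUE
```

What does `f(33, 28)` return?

-15

LOAD_FAST_LOAD_FAST a,a → push 33,33. Stack: [33, 33]
BINARY_OP - → 33 - 33 = 0. Stack: [0]
LOAD_FAST b → push 28. Stack: [0, 28]
LOAD_CONST → push 10. Stack: [0, 28, 10]
BINARY_OP * → 28 * 10 = 280. Stack: [0, 280]
BINARY_OP - → 0 - 280 = -280. Stack: [-280]
STORE_FAST r → r=-280. Stack: []
LOAD_FAST_LOAD_FAST a,b → push 33,28. Stack: [33, 28]
BINARY_OP * → 33 * 28 = 924. Stack: [924]
LOAD_FAST_LOAD_FAST r,a → push -280,33. Stack: [924, -280, 33]
BINARY_OP - → -280 - 33 = -313. Stack: [924, -313]
BINARY_OP % → 924 % -313 = -15. Stack: [-15]
STORE_FAST r → r=-15. Stack: []
LOAD_FAST_LOAD_FAST a,r → push 33,-15. Stack: [33, -15]
BINARY_OP + → 33 + -15 = 18. Stack: [18]
STORE_FAST p → p=18. Stack: []
LOAD_FAST_LOAD_FAST p,a → push 18,33. Stack: [18, 33]
BINARY_OP - → 18 - 33 = -15. Stack: [-15]
RETURN_VALUE → return -15.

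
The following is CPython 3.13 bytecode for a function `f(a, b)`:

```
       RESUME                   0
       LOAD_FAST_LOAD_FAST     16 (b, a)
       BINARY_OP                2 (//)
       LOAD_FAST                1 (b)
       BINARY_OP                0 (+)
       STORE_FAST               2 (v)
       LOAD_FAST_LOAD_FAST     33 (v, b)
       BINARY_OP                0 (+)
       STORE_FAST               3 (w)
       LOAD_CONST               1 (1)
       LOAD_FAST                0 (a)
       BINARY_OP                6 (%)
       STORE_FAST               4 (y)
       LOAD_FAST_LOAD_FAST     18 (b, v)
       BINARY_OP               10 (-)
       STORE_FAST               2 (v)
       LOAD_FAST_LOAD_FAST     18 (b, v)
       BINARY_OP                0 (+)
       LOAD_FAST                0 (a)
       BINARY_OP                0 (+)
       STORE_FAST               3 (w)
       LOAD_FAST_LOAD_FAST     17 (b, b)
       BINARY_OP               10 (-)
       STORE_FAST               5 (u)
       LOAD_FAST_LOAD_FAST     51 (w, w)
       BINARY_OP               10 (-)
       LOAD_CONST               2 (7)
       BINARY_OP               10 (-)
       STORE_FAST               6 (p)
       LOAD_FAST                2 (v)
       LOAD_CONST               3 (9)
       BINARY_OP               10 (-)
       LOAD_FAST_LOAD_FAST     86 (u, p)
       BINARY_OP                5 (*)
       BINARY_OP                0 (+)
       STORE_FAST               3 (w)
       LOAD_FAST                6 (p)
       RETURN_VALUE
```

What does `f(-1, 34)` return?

-7

LOAD_FAST_LOAD_FAST b,a → push 34,-1. Stack: [34, -1]
BINARY_OP // → 34 // -1 = -34. Stack: [-34]
LOAD_FAST b → push 34. Stack: [-34, 34]
BINARY_OP + → -34 + 34 = 0. Stack: [0]
STORE_FAST v → v=0. Stack: []
LOAD_FAST_LOAD_FAST v,b → push 0,34. Stack: [0, 34]
BINARY_OP + → 0 + 34 = 34. Stack: [34]
STORE_FAST w → w=34. Stack: []
LOAD_CONST → push 1. Stack: [1]
LOAD_FAST a → push -1. Stack: [1, -1]
BINARY_OP % → 1 % -1 = 0. Stack: [0]
STORE_FAST y → y=0. Stack: []
LOAD_FAST_LOAD_FAST b,v → push 34,0. Stack: [34, 0]
BINARY_OP - → 34 - 0 = 34. Stack: [34]
STORE_FAST v → v=34. Stack: []
LOAD_FAST_LOAD_FAST b,v → push 34,34. Stack: [34, 34]
BINARY_OP + → 34 + 34 = 68. Stack: [68]
LOAD_FAST a → push -1. Stack: [68, -1]
BINARY_OP + → 68 + -1 = 67. Stack: [67]
STORE_FAST w → w=67. Stack: []
LOAD_FAST_LOAD_FAST b,b → push 34,34. Stack: [34, 34]
BINARY_OP - → 34 - 34 = 0. Stack: [0]
STORE_FAST u → u=0. Stack: []
LOAD_FAST_LOAD_FAST w,w → push 67,67. Stack: [67, 67]
BINARY_OP - → 67 - 67 = 0. Stack: [0]
LOAD_CONST → push 7. Stack: [0, 7]
BINARY_OP - → 0 - 7 = -7. Stack: [-7]
STORE_FAST p → p=-7. Stack: []
LOAD_FAST v → push 34. Stack: [34]
LOAD_CONST → push 9. Stack: [34, 9]
BINARY_OP - → 34 - 9 = 25. Stack: [25]
LOAD_FAST_LOAD_FAST u,p → push 0,-7. Stack: [25, 0, -7]
BINARY_OP * → 0 * -7 = 0. Stack: [25, 0]
BINARY_OP + → 25 + 0 = 25. Stack: [25]
STORE_FAST w → w=25. Stack: []
LOAD_FAST p → push -7. Stack: [-7]
RETURN_VALUE → return -7.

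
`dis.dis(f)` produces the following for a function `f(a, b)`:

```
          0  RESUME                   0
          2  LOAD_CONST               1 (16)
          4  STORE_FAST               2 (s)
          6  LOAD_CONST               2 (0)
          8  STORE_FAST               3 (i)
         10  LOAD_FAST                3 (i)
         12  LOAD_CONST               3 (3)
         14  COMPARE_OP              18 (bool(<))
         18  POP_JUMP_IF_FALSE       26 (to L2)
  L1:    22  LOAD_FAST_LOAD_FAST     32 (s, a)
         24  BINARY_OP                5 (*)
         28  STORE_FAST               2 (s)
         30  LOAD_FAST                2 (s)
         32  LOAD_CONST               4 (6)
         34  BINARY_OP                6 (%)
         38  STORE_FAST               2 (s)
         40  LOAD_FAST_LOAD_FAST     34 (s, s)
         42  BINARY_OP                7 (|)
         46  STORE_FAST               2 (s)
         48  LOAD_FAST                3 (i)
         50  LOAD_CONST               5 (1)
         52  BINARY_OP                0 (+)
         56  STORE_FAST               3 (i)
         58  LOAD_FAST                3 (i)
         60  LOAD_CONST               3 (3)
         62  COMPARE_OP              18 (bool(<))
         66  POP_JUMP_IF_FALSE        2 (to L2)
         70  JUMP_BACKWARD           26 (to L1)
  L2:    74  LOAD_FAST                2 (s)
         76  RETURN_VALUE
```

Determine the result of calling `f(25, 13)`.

LOAD_CONST → push 16. Stack: [16]
STORE_FAST s → s=16. Stack: []
LOAD_CONST → push 0. Stack: [0]
STORE_FAST i → i=0. Stack: []
LOAD_FAST i → push 0. Stack: [0]
LOAD_CONST → push 3. Stack: [0, 3]
COMPARE_OP bool(<) → 0 vs 3 = True. Stack: [True]
POP_JUMP_IF_FALSE → pop True; no jump. Stack: []
LOAD_FAST_LOAD_FAST s,a → push 16,25. Stack: [16, 25]
BINARY_OP * → 16 * 25 = 400. Stack: [400]
STORE_FAST s → s=400. Stack: []
LOAD_FAST s → push 400. Stack: [400]
LOAD_CONST → push 6. Stack: [400, 6]
BINARY_OP % → 400 % 6 = 4. Stack: [4]
STORE_FAST s → s=4. Stack: []
LOAD_FAST_LOAD_FAST s,s → push 4,4. Stack: [4, 4]
BINARY_OP | → 4 | 4 = 4. Stack: [4]
STORE_FAST s → s=4. Stack: []
LOAD_FAST i → push 0. Stack: [0]
LOAD_CONST → push 1. Stack: [0, 1]
BINARY_OP + → 0 + 1 = 1. Stack: [1]
STORE_FAST i → i=1. Stack: []
LOAD_FAST i → push 1. Stack: [1]
LOAD_CONST → push 3. Stack: [1, 3]
COMPARE_OP bool(<) → 1 vs 3 = True. Stack: [True]
POP_JUMP_IF_FALSE → pop True; no jump. Stack: []
LOAD_FAST_LOAD_FAST s,a → push 4,25. Stack: [4, 25]
BINARY_OP * → 4 * 25 = 100. Stack: [100]
STORE_FAST s → s=100. Stack: []
LOAD_FAST s → push 100. Stack: [100]
LOAD_CONST → push 6. Stack: [100, 6]
BINARY_OP % → 100 % 6 = 4. Stack: [4]
STORE_FAST s → s=4. Stack: []
LOAD_FAST_LOAD_FAST s,s → push 4,4. Stack: [4, 4]
BINARY_OP | → 4 | 4 = 4. Stack: [4]
STORE_FAST s → s=4. Stack: []
LOAD_FAST i → push 1. Stack: [1]
LOAD_CONST → push 1. Stack: [1, 1]
BINARY_OP + → 1 + 1 = 2. Stack: [2]
STORE_FAST i → i=2. Stack: []
LOAD_FAST i → push 2. Stack: [2]
LOAD_CONST → push 3. Stack: [2, 3]
COMPARE_OP bool(<) → 2 vs 3 = True. Stack: [True]
POP_JUMP_IF_FALSE → pop True; no jump. Stack: []
LOAD_FAST_LOAD_FAST s,a → push 4,25. Stack: [4, 25]
BINARY_OP * → 4 * 25 = 100. Stack: [100]
STORE_FAST s → s=100. Stack: []
LOAD_FAST s → push 100. Stack: [100]
LOAD_CONST → push 6. Stack: [100, 6]
BINARY_OP % → 100 % 6 = 4. Stack: [4]
STORE_FAST s → s=4. Stack: []
LOAD_FAST_LOAD_FAST s,s → push 4,4. Stack: [4, 4]
BINARY_OP | → 4 | 4 = 4. Stack: [4]
STORE_FAST s → s=4. Stack: []
LOAD_FAST i → push 2. Stack: [2]
LOAD_CONST → push 1. Stack: [2, 1]
BINARY_OP + → 2 + 1 = 3. Stack: [3]
STORE_FAST i → i=3. Stack: []
LOAD_FAST i → push 3. Stack: [3]
LOAD_CONST → push 3. Stack: [3, 3]
COMPARE_OP bool(<) → 3 vs 3 = False. Stack: [False]
POP_JUMP_IF_FALSE → pop False; jump. Stack: []
LOAD_FAST s → push 4. Stack: [4]
RETURN_VALUE → return 4.

4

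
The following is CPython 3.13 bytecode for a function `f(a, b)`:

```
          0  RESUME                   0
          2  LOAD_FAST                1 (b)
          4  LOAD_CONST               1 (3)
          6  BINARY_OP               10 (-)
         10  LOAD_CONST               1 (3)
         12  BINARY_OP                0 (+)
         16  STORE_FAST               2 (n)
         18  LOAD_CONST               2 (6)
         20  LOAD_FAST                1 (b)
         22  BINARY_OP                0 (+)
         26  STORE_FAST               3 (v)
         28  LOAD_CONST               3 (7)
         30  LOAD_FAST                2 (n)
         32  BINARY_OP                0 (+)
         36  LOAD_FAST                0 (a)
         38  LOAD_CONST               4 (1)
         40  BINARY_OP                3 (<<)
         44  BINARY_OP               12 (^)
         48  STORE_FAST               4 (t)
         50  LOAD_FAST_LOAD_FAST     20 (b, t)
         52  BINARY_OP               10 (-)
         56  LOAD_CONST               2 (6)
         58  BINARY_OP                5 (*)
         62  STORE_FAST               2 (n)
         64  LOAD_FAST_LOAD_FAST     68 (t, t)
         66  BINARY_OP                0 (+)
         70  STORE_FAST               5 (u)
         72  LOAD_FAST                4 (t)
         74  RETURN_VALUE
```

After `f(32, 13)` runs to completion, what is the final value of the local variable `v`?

LOAD_FAST b → push 13. Stack: [13]
LOAD_CONST → push 3. Stack: [13, 3]
BINARY_OP - → 13 - 3 = 10. Stack: [10]
LOAD_CONST → push 3. Stack: [10, 3]
BINARY_OP + → 10 + 3 = 13. Stack: [13]
STORE_FAST n → n=13. Stack: []
LOAD_CONST → push 6. Stack: [6]
LOAD_FAST b → push 13. Stack: [6, 13]
BINARY_OP + → 6 + 13 = 19. Stack: [19]
STORE_FAST v → v=19. Stack: []
LOAD_CONST → push 7. Stack: [7]
LOAD_FAST n → push 13. Stack: [7, 13]
BINARY_OP + → 7 + 13 = 20. Stack: [20]
LOAD_FAST a → push 32. Stack: [20, 32]
LOAD_CONST → push 1. Stack: [20, 32, 1]
BINARY_OP << → 32 << 1 = 64. Stack: [20, 64]
BINARY_OP ^ → 20 ^ 64 = 84. Stack: [84]
STORE_FAST t → t=84. Stack: []
LOAD_FAST_LOAD_FAST b,t → push 13,84. Stack: [13, 84]
BINARY_OP - → 13 - 84 = -71. Stack: [-71]
LOAD_CONST → push 6. Stack: [-71, 6]
BINARY_OP * → -71 * 6 = -426. Stack: [-426]
STORE_FAST n → n=-426. Stack: []
LOAD_FAST_LOAD_FAST t,t → push 84,84. Stack: [84, 84]
BINARY_OP + → 84 + 84 = 168. Stack: [168]
STORE_FAST u → u=168. Stack: []
LOAD_FAST t → push 84. Stack: [84]
RETURN_VALUE → return 84.

19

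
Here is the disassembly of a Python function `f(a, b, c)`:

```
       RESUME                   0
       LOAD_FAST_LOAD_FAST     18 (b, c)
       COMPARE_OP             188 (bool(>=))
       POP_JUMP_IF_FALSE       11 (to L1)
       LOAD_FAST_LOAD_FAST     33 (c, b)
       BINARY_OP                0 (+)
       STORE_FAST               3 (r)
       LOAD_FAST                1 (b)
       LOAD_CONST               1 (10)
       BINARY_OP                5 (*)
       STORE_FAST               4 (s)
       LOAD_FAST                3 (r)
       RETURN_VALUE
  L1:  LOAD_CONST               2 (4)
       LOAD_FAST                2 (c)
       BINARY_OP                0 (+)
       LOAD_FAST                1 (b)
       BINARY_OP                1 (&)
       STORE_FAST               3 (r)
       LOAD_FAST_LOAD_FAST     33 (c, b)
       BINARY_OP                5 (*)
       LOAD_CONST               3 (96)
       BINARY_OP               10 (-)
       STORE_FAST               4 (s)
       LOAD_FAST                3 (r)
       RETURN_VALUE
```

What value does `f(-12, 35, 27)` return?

62

LOAD_FAST_LOAD_FAST b,c → push 35,27. Stack: [35, 27]
COMPARE_OP bool(>=) → 35 vs 27 = True. Stack: [True]
POP_JUMP_IF_FALSE → pop True; no jump. Stack: []
LOAD_FAST_LOAD_FAST c,b → push 27,35. Stack: [27, 35]
BINARY_OP + → 27 + 35 = 62. Stack: [62]
STORE_FAST r → r=62. Stack: []
LOAD_FAST b → push 35. Stack: [35]
LOAD_CONST → push 10. Stack: [35, 10]
BINARY_OP * → 35 * 10 = 350. Stack: [350]
STORE_FAST s → s=350. Stack: []
LOAD_FAST r → push 62. Stack: [62]
RETURN_VALUE → return 62.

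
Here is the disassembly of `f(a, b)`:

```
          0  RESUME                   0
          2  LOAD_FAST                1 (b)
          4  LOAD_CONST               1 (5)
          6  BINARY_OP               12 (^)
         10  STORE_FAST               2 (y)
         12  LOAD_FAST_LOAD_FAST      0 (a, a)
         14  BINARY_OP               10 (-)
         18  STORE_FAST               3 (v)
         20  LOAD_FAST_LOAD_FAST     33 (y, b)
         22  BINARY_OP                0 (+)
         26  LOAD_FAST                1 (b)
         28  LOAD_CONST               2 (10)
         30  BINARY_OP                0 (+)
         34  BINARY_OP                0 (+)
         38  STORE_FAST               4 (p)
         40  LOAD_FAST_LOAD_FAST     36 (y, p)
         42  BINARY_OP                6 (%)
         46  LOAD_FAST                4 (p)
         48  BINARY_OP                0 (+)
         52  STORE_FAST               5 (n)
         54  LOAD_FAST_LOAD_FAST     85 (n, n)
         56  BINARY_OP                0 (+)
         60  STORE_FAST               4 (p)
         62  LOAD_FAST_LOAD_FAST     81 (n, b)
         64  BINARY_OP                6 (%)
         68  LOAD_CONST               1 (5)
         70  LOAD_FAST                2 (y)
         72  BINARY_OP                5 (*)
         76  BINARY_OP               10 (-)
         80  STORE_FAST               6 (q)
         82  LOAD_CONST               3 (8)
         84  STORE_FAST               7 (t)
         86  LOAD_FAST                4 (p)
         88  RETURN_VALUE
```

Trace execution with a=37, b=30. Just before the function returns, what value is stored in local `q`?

LOAD_FAST b → push 30. Stack: [30]
LOAD_CONST → push 5. Stack: [30, 5]
BINARY_OP ^ → 30 ^ 5 = 27. Stack: [27]
STORE_FAST y → y=27. Stack: []
LOAD_FAST_LOAD_FAST a,a → push 37,37. Stack: [37, 37]
BINARY_OP - → 37 - 37 = 0. Stack: [0]
STORE_FAST v → v=0. Stack: []
LOAD_FAST_LOAD_FAST y,b → push 27,30. Stack: [27, 30]
BINARY_OP + → 27 + 30 = 57. Stack: [57]
LOAD_FAST b → push 30. Stack: [57, 30]
LOAD_CONST → push 10. Stack: [57, 30, 10]
BINARY_OP + → 30 + 10 = 40. Stack: [57, 40]
BINARY_OP + → 57 + 40 = 97. Stack: [97]
STORE_FAST p → p=97. Stack: []
LOAD_FAST_LOAD_FAST y,p → push 27,97. Stack: [27, 97]
BINARY_OP % → 27 % 97 = 27. Stack: [27]
LOAD_FAST p → push 97. Stack: [27, 97]
BINARY_OP + → 27 + 97 = 124. Stack: [124]
STORE_FAST n → n=124. Stack: []
LOAD_FAST_LOAD_FAST n,n → push 124,124. Stack: [124, 124]
BINARY_OP + → 124 + 124 = 248. Stack: [248]
STORE_FAST p → p=248. Stack: []
LOAD_FAST_LOAD_FAST n,b → push 124,30. Stack: [124, 30]
BINARY_OP % → 124 % 30 = 4. Stack: [4]
LOAD_CONST → push 5. Stack: [4, 5]
LOAD_FAST y → push 27. Stack: [4, 5, 27]
BINARY_OP * → 5 * 27 = 135. Stack: [4, 135]
BINARY_OP - → 4 - 135 = -131. Stack: [-131]
STORE_FAST q → q=-131. Stack: []
LOAD_CONST → push 8. Stack: [8]
STORE_FAST t → t=8. Stack: []
LOAD_FAST p → push 248. Stack: [248]
RETURN_VALUE → return 248.

-131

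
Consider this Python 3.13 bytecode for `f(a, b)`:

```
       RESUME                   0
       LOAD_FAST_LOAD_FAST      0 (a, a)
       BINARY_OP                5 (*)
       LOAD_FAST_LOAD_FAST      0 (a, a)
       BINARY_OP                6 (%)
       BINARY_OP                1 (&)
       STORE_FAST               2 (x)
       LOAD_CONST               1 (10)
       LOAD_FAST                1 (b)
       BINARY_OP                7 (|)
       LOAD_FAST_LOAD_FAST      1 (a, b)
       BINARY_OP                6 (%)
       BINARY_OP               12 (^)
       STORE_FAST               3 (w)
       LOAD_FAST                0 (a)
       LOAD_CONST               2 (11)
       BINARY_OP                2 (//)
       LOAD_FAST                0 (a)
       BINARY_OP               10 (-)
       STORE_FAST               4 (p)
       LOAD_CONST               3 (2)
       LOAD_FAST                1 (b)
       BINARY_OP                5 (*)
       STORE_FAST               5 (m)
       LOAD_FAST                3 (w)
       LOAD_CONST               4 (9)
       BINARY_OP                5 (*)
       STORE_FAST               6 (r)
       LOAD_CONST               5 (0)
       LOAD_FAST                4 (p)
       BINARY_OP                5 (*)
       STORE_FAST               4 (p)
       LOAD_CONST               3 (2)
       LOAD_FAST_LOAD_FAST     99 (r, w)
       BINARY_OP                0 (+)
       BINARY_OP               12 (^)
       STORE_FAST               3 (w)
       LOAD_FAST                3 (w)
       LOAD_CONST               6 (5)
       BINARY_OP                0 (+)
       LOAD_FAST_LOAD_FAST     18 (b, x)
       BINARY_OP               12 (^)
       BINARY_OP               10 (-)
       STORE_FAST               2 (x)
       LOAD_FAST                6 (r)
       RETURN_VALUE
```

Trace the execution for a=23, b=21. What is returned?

261

LOAD_FAST_LOAD_FAST a,a → push 23,23. Stack: [23, 23]
BINARY_OP * → 23 * 23 = 529. Stack: [529]
LOAD_FAST_LOAD_FAST a,a → push 23,23. Stack: [529, 23, 23]
BINARY_OP % → 23 % 23 = 0. Stack: [529, 0]
BINARY_OP & → 529 & 0 = 0. Stack: [0]
STORE_FAST x → x=0. Stack: []
LOAD_CONST → push 10. Stack: [10]
LOAD_FAST b → push 21. Stack: [10, 21]
BINARY_OP | → 10 | 21 = 31. Stack: [31]
LOAD_FAST_LOAD_FAST a,b → push 23,21. Stack: [31, 23, 21]
BINARY_OP % → 23 % 21 = 2. Stack: [31, 2]
BINARY_OP ^ → 31 ^ 2 = 29. Stack: [29]
STORE_FAST w → w=29. Stack: []
LOAD_FAST a → push 23. Stack: [23]
LOAD_CONST → push 11. Stack: [23, 11]
BINARY_OP // → 23 // 11 = 2. Stack: [2]
LOAD_FAST a → push 23. Stack: [2, 23]
BINARY_OP - → 2 - 23 = -21. Stack: [-21]
STORE_FAST p → p=-21. Stack: []
LOAD_CONST → push 2. Stack: [2]
LOAD_FAST b → push 21. Stack: [2, 21]
BINARY_OP * → 2 * 21 = 42. Stack: [42]
STORE_FAST m → m=42. Stack: []
LOAD_FAST w → push 29. Stack: [29]
LOAD_CONST → push 9. Stack: [29, 9]
BINARY_OP * → 29 * 9 = 261. Stack: [261]
STORE_FAST r → r=261. Stack: []
LOAD_CONST → push 0. Stack: [0]
LOAD_FAST p → push -21. Stack: [0, -21]
BINARY_OP * → 0 * -21 = 0. Stack: [0]
STORE_FAST p → p=0. Stack: []
LOAD_CONST → push 2. Stack: [2]
LOAD_FAST_LOAD_FAST r,w → push 261,29. Stack: [2, 261, 29]
BINARY_OP + → 261 + 29 = 290. Stack: [2, 290]
BINARY_OP ^ → 2 ^ 290 = 288. Stack: [288]
STORE_FAST w → w=288. Stack: []
LOAD_FAST w → push 288. Stack: [288]
LOAD_CONST → push 5. Stack: [288, 5]
BINARY_OP + → 288 + 5 = 293. Stack: [293]
LOAD_FAST_LOAD_FAST b,x → push 21,0. Stack: [293, 21, 0]
BINARY_OP ^ → 21 ^ 0 = 21. Stack: [293, 21]
BINARY_OP - → 293 - 21 = 272. Stack: [272]
STORE_FAST x → x=272. Stack: []
LOAD_FAST r → push 261. Stack: [261]
RETURN_VALUE → return 261.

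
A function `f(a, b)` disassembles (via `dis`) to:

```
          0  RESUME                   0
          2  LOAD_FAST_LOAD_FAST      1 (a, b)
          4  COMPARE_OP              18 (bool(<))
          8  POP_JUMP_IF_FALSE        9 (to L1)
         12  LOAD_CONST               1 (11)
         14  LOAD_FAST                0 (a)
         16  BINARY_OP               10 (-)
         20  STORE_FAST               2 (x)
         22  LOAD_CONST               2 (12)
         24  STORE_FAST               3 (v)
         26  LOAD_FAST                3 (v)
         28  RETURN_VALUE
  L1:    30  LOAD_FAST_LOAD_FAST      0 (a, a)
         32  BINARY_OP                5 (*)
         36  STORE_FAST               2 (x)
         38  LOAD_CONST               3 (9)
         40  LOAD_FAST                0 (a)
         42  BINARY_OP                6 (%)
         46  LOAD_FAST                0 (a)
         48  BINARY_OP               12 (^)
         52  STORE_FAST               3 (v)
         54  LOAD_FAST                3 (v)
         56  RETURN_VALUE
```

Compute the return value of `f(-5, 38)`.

12

LOAD_FAST_LOAD_FAST a,b → push -5,38. Stack: [-5, 38]
COMPARE_OP bool(<) → -5 vs 38 = True. Stack: [True]
POP_JUMP_IF_FALSE → pop True; no jump. Stack: []
LOAD_CONST → push 11. Stack: [11]
LOAD_FAST a → push -5. Stack: [11, -5]
BINARY_OP - → 11 - -5 = 16. Stack: [16]
STORE_FAST x → x=16. Stack: []
LOAD_CONST → push 12. Stack: [12]
STORE_FAST v → v=12. Stack: []
LOAD_FAST v → push 12. Stack: [12]
RETURN_VALUE → return 12.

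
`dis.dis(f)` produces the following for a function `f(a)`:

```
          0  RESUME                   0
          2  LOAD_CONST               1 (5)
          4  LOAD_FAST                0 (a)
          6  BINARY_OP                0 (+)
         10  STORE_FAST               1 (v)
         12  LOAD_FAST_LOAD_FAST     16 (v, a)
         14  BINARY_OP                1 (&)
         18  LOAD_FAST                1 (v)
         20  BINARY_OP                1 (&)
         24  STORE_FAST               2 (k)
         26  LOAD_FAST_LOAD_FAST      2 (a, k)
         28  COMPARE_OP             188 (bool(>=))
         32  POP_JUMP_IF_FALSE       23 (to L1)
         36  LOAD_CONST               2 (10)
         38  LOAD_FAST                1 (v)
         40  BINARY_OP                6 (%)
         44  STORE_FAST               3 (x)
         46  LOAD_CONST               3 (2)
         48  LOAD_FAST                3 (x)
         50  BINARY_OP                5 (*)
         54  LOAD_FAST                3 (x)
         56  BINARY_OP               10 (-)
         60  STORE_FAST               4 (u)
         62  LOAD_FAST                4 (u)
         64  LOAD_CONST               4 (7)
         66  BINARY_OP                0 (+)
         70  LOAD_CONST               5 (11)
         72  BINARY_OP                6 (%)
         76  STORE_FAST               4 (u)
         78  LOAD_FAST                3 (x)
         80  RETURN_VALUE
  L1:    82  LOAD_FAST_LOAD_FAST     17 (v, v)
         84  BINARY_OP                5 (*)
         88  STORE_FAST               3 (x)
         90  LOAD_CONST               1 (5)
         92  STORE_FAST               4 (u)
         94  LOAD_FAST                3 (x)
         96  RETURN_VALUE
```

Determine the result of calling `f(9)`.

LOAD_CONST → push 5. Stack: [5]
LOAD_FAST a → push 9. Stack: [5, 9]
BINARY_OP + → 5 + 9 = 14. Stack: [14]
STORE_FAST v → v=14. Stack: []
LOAD_FAST_LOAD_FAST v,a → push 14,9. Stack: [14, 9]
BINARY_OP & → 14 & 9 = 8. Stack: [8]
LOAD_FAST v → push 14. Stack: [8, 14]
BINARY_OP & → 8 & 14 = 8. Stack: [8]
STORE_FAST k → k=8. Stack: []
LOAD_FAST_LOAD_FAST a,k → push 9,8. Stack: [9, 8]
COMPARE_OP bool(>=) → 9 vs 8 = True. Stack: [True]
POP_JUMP_IF_FALSE → pop True; no jump. Stack: []
LOAD_CONST → push 10. Stack: [10]
LOAD_FAST v → push 14. Stack: [10, 14]
BINARY_OP % → 10 % 14 = 10. Stack: [10]
STORE_FAST x → x=10. Stack: []
LOAD_CONST → push 2. Stack: [2]
LOAD_FAST x → push 10. Stack: [2, 10]
BINARY_OP * → 2 * 10 = 20. Stack: [20]
LOAD_FAST x → push 10. Stack: [20, 10]
BINARY_OP - → 20 - 10 = 10. Stack: [10]
STORE_FAST u → u=10. Stack: []
LOAD_FAST u → push 10. Stack: [10]
LOAD_CONST → push 7. Stack: [10, 7]
BINARY_OP + → 10 + 7 = 17. Stack: [17]
LOAD_CONST → push 11. Stack: [17, 11]
BINARY_OP % → 17 % 11 = 6. Stack: [6]
STORE_FAST u → u=6. Stack: []
LOAD_FAST x → push 10. Stack: [10]
RETURN_VALUE → return 10.

10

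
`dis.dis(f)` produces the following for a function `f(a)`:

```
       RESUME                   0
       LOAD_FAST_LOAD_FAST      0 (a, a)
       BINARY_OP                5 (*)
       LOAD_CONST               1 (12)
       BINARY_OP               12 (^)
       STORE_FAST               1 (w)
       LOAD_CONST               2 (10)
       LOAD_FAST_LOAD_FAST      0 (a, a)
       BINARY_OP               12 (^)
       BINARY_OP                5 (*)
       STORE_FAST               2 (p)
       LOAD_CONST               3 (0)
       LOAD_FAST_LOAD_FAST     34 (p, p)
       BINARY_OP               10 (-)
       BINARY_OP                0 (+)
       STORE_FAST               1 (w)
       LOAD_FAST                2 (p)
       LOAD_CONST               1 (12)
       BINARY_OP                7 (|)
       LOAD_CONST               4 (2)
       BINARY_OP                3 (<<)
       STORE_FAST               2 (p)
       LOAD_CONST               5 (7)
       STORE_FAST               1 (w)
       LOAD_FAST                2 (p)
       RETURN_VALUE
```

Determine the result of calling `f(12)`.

LOAD_FAST_LOAD_FAST a,a → push 12,12. Stack: [12, 12]
BINARY_OP * → 12 * 12 = 144. Stack: [144]
LOAD_CONST → push 12. Stack: [144, 12]
BINARY_OP ^ → 144 ^ 12 = 156. Stack: [156]
STORE_FAST w → w=156. Stack: []
LOAD_CONST → push 10. Stack: [10]
LOAD_FAST_LOAD_FAST a,a → push 12,12. Stack: [10, 12, 12]
BINARY_OP ^ → 12 ^ 12 = 0. Stack: [10, 0]
BINARY_OP * → 10 * 0 = 0. Stack: [0]
STORE_FAST p → p=0. Stack: []
LOAD_CONST → push 0. Stack: [0]
LOAD_FAST_LOAD_FAST p,p → push 0,0. Stack: [0, 0, 0]
BINARY_OP - → 0 - 0 = 0. Stack: [0, 0]
BINARY_OP + → 0 + 0 = 0. Stack: [0]
STORE_FAST w → w=0. Stack: []
LOAD_FAST p → push 0. Stack: [0]
LOAD_CONST → push 12. Stack: [0, 12]
BINARY_OP | → 0 | 12 = 12. Stack: [12]
LOAD_CONST → push 2. Stack: [12, 2]
BINARY_OP << → 12 << 2 = 48. Stack: [48]
STORE_FAST p → p=48. Stack: []
LOAD_CONST → push 7. Stack: [7]
STORE_FAST w → w=7. Stack: []
LOAD_FAST p → push 48. Stack: [48]
RETURN_VALUE → return 48.

48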